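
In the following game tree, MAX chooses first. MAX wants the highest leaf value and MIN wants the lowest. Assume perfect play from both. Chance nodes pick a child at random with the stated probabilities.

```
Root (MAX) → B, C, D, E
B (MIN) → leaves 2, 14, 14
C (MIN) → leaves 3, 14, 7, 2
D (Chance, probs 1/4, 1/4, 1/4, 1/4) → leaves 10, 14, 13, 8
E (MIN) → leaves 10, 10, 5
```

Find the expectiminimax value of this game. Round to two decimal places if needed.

11.25

B (MIN): min(2, 14, 14) = 2
C (MIN): min(3, 14, 7, 2) = 2
D (Chance): 1/4·10 + 1/4·14 + 1/4·13 + 1/4·8 = 11.25
E (MIN): min(10, 10, 5) = 5
Root (MAX): max(2, 2, 11.25, 5) = 11.25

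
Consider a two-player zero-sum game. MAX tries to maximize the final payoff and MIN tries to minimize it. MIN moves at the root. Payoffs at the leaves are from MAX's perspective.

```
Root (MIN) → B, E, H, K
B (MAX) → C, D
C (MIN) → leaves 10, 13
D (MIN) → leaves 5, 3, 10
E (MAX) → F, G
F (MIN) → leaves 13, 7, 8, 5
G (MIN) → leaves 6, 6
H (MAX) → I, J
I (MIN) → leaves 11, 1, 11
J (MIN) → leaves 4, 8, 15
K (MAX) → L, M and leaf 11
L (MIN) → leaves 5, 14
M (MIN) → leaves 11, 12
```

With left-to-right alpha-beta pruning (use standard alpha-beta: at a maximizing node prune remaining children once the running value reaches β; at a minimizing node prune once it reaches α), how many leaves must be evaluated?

C [α=-∞,β=+∞]: v=10
D [α=10,β=+∞]: v=5 after child 1 ≤ α → α-cutoff, skip 2
B [α=-∞,β=+∞]: v=10
F [α=-∞,β=10]: v=5
G [α=5,β=10]: v=6
E [α=-∞,β=10]: v=6
I [α=-∞,β=6]: v=1
J [α=1,β=6]: v=4
H [α=-∞,β=6]: v=4
L [α=-∞,β=4]: v=5
K [α=-∞,β=4]: v=5 after child 1 ≥ β → β-cutoff, skip 2
Root [α=-∞,β=+∞]: v=4
Leaves evaluated: 17 of 22.

17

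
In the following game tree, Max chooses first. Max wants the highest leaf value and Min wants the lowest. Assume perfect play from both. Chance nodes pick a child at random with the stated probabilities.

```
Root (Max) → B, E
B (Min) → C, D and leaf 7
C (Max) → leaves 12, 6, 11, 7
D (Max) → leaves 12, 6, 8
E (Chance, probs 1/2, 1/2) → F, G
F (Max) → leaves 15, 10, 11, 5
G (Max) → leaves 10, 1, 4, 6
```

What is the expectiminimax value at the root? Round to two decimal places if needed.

C (Max): max(12, 6, 11, 7) = 12
D (Max): max(12, 6, 8) = 12
B (Min): min(12, 12, 7) = 7
F (Max): max(15, 10, 11, 5) = 15
G (Max): max(10, 1, 4, 6) = 10
E (Chance): 1/2·15 + 1/2·10 = 12.5
Root (Max): max(7, 12.5) = 12.5

12.5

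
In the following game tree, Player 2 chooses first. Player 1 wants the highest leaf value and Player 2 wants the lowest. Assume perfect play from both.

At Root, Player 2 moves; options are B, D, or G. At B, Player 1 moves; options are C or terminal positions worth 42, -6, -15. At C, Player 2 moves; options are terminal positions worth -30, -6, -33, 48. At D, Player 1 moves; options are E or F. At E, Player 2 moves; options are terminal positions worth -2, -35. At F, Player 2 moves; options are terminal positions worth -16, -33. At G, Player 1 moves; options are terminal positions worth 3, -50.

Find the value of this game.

-33

C (Player 2): min(-30, -6, -33, 48) = -33
B (Player 1): max(-33, 42, -6, -15) = 42
E (Player 2): min(-2, -35) = -35
F (Player 2): min(-16, -33) = -33
D (Player 1): max(-35, -33) = -33
G (Player 1): max(3, -50) = 3
Root (Player 2): min(42, -33, 3) = -33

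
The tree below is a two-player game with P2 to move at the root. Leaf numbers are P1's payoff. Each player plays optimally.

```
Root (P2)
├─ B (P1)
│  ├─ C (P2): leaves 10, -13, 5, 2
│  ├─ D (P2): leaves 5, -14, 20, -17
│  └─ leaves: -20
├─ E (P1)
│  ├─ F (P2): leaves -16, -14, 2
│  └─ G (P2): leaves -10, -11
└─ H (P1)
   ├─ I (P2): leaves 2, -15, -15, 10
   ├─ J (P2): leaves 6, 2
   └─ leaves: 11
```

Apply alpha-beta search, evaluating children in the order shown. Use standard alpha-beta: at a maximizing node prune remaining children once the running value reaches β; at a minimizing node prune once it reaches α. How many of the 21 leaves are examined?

C [α=-∞,β=+∞]: v=-13
D [α=-13,β=+∞]: v=-14 after child 2 ≤ α → α-cutoff, skip 2
B [α=-∞,β=+∞]: v=-13
F [α=-∞,β=-13]: v=-16
G [α=-16,β=-13]: v=-11
E [α=-∞,β=-13]: v=-11
I [α=-∞,β=-13]: v=-15
J [α=-15,β=-13]: v=2
H [α=-∞,β=-13]: v=2 after child 2 ≥ β → β-cutoff, skip 1
Root [α=-∞,β=+∞]: v=-13
Leaves evaluated: 18 of 21.

18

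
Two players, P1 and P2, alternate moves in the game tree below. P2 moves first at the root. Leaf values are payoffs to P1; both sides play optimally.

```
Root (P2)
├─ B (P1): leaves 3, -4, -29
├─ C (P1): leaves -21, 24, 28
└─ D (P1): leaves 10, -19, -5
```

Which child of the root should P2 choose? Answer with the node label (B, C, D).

B (P1): max(3, -4, -29) = 3
C (P1): max(-21, 24, 28) = 28
D (P1): max(10, -19, -5) = 10
Root (P2): min(3, 28, 10) = 3
P2 picks the child with the lowest value: B (value 3).

B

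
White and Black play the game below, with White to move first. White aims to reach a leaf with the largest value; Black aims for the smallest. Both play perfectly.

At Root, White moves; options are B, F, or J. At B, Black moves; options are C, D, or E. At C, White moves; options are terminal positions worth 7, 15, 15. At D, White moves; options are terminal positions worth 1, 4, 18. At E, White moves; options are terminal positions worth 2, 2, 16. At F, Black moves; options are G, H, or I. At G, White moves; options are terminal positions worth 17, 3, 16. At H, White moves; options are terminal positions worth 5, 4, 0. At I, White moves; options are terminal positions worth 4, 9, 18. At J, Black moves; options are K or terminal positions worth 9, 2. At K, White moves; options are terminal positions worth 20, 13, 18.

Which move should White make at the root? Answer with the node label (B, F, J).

B

C (White): max(7, 15, 15) = 15
D (White): max(1, 4, 18) = 18
E (White): max(2, 2, 16) = 16
B (Black): min(15, 18, 16) = 15
G (White): max(17, 3, 16) = 17
H (White): max(5, 4, 0) = 5
I (White): max(4, 9, 18) = 18
F (Black): min(17, 5, 18) = 5
K (White): max(20, 13, 18) = 20
J (Black): min(20, 9, 2) = 2
Root (White): max(15, 5, 2) = 15
White picks the child with the highest value: B (value 15).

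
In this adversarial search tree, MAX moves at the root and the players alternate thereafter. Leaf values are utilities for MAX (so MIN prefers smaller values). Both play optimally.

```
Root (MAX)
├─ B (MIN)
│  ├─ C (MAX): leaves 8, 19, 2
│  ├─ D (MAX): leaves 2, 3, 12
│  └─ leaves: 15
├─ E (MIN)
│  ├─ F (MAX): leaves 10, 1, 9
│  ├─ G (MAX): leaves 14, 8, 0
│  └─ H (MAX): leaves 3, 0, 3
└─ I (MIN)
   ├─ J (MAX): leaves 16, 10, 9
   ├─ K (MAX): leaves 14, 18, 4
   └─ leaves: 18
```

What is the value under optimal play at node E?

3

F: max(10, 1, 9) = 10
G: max(14, 8, 0) = 14
H: max(3, 0, 3) = 3
E: min(10, 14, 3) = 3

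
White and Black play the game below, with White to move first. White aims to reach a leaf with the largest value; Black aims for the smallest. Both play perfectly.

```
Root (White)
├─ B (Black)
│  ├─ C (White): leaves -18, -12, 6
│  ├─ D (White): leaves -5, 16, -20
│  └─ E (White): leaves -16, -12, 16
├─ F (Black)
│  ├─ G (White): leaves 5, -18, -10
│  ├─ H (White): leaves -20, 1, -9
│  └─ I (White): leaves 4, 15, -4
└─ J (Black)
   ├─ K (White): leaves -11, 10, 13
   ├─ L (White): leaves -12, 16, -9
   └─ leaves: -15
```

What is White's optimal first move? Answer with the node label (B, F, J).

B

C (White): max(-18, -12, 6) = 6
D (White): max(-5, 16, -20) = 16
E (White): max(-16, -12, 16) = 16
B (Black): min(6, 16, 16) = 6
G (White): max(5, -18, -10) = 5
H (White): max(-20, 1, -9) = 1
I (White): max(4, 15, -4) = 15
F (Black): min(5, 1, 15) = 1
K (White): max(-11, 10, 13) = 13
L (White): max(-12, 16, -9) = 16
J (Black): min(13, 16, -15) = -15
Root (White): max(6, 1, -15) = 6
White picks the child with the highest value: B (value 6).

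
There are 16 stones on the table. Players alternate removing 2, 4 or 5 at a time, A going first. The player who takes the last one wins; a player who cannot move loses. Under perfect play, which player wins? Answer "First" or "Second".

First

Mark each pile size as W (mover wins) or L (mover loses):
i:   0  1  2  3  4  5  6  7  8  9 10 11 12 13 14 15 16
     L  L  W  W  W  W  W  L  L  W  W  W  W  W  L  L  W
Position 16 is W, so the first player wins.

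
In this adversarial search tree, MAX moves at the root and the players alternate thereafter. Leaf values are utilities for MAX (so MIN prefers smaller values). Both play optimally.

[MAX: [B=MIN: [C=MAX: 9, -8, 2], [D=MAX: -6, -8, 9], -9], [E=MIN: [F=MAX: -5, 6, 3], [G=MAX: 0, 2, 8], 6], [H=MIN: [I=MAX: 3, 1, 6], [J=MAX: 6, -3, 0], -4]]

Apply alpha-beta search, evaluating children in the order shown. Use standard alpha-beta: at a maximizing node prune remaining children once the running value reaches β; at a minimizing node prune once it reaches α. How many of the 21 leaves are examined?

C [α=-∞,β=+∞]: v=9
D [α=-∞,β=9]: v=9
B [α=-∞,β=+∞]: v=-9
F [α=-9,β=+∞]: v=6
G [α=-9,β=6]: v=8
E [α=-9,β=+∞]: v=6
I [α=6,β=+∞]: v=6
H [α=6,β=+∞]: v=6 after child 1 ≤ α → α-cutoff, skip 2
Root [α=-∞,β=+∞]: v=6
Leaves evaluated: 17 of 21.

17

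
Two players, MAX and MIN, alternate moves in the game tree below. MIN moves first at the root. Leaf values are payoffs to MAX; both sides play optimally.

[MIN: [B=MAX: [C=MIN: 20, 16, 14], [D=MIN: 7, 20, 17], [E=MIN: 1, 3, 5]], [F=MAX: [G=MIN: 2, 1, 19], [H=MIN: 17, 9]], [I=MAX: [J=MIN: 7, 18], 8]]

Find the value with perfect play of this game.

C (MIN): min(20, 16, 14) = 14
D (MIN): min(7, 20, 17) = 7
E (MIN): min(1, 3, 5) = 1
B (MAX): max(14, 7, 1) = 14
G (MIN): min(2, 1, 19) = 1
H (MIN): min(17, 9) = 9
F (MAX): max(1, 9) = 9
J (MIN): min(7, 18) = 7
I (MAX): max(7, 8) = 8
Root (MIN): min(14, 9, 8) = 8

8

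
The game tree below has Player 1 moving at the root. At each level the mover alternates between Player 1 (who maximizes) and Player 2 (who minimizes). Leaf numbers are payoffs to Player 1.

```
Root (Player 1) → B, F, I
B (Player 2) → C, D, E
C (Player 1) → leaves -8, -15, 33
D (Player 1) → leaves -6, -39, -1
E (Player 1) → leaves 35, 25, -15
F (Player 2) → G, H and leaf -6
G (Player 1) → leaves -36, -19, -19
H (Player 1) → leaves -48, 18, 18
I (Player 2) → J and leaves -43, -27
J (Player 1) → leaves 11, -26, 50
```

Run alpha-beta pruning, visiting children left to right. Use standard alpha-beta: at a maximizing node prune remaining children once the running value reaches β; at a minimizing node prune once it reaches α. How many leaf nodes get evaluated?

14

C [α=-∞,β=+∞]: v=33
D [α=-∞,β=33]: v=-1
E [α=-∞,β=-1]: v=35 after child 1 ≥ β → β-cutoff, skip 2
B [α=-∞,β=+∞]: v=-1
G [α=-1,β=+∞]: v=-19
F [α=-1,β=+∞]: v=-19 after child 1 ≤ α → α-cutoff, skip 2
J [α=-1,β=+∞]: v=50
I [α=-1,β=+∞]: v=-43 after child 2 ≤ α → α-cutoff, skip 1
Root [α=-∞,β=+∞]: v=-1
Leaves evaluated: 14 of 21.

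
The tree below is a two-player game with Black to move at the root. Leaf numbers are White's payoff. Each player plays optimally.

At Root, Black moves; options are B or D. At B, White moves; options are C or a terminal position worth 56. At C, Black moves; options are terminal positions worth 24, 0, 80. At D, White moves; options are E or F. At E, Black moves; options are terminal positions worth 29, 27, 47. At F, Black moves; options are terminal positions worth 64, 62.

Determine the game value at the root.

56

C (Black): min(24, 0, 80) = 0
B (White): max(0, 56) = 56
E (Black): min(29, 27, 47) = 27
F (Black): min(64, 62) = 62
D (White): max(27, 62) = 62
Root (Black): min(56, 62) = 56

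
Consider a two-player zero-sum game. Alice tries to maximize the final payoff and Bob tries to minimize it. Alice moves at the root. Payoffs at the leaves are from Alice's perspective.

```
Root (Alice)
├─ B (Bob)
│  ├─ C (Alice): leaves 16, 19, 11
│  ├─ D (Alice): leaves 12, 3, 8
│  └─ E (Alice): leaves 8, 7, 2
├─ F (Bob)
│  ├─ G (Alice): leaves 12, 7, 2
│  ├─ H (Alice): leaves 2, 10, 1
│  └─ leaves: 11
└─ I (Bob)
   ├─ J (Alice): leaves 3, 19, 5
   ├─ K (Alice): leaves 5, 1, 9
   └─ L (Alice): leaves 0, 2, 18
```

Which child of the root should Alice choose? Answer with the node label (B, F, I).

F

C (Alice): max(16, 19, 11) = 19
D (Alice): max(12, 3, 8) = 12
E (Alice): max(8, 7, 2) = 8
B (Bob): min(19, 12, 8) = 8
G (Alice): max(12, 7, 2) = 12
H (Alice): max(2, 10, 1) = 10
F (Bob): min(12, 10, 11) = 10
J (Alice): max(3, 19, 5) = 19
K (Alice): max(5, 1, 9) = 9
L (Alice): max(0, 2, 18) = 18
I (Bob): min(19, 9, 18) = 9
Root (Alice): max(8, 10, 9) = 10
Alice picks the child with the highest value: F (value 10).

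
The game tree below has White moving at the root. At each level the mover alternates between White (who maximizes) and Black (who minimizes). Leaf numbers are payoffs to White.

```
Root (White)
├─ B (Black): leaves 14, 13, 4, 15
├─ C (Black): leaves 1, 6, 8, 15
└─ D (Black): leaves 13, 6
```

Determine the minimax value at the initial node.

6

B (Black): min(14, 13, 4, 15) = 4
C (Black): min(1, 6, 8, 15) = 1
D (Black): min(13, 6) = 6
Root (White): max(4, 1, 6) = 6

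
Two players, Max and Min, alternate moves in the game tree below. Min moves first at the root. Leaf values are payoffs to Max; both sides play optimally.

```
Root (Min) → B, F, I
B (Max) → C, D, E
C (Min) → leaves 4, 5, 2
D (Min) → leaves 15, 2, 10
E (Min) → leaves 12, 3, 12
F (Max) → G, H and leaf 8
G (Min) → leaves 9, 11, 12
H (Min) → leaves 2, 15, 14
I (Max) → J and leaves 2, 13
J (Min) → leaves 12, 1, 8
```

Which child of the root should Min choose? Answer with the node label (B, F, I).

B

C (Min): min(4, 5, 2) = 2
D (Min): min(15, 2, 10) = 2
E (Min): min(12, 3, 12) = 3
B (Max): max(2, 2, 3) = 3
G (Min): min(9, 11, 12) = 9
H (Min): min(2, 15, 14) = 2
F (Max): max(9, 2, 8) = 9
J (Min): min(12, 1, 8) = 1
I (Max): max(1, 2, 13) = 13
Root (Min): min(3, 9, 13) = 3
Min picks the child with the lowest value: B (value 3).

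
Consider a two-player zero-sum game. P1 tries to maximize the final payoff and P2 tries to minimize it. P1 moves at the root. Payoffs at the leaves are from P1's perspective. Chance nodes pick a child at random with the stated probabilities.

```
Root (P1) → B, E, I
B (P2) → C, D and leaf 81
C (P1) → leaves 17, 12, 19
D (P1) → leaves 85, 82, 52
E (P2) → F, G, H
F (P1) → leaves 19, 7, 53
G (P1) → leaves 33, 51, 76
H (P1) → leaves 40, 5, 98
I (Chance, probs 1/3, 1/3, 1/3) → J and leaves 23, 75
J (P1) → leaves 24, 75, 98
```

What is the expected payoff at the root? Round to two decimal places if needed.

C (P1): max(17, 12, 19) = 19
D (P1): max(85, 82, 52) = 85
B (P2): min(19, 85, 81) = 19
F (P1): max(19, 7, 53) = 53
G (P1): max(33, 51, 76) = 76
H (P1): max(40, 5, 98) = 98
E (P2): min(53, 76, 98) = 53
J (P1): max(24, 75, 98) = 98
I (Chance): 1/3·98 + 1/3·23 + 1/3·75 = 65.33
Root (P1): max(19, 53, 65.33) = 65.33

65.33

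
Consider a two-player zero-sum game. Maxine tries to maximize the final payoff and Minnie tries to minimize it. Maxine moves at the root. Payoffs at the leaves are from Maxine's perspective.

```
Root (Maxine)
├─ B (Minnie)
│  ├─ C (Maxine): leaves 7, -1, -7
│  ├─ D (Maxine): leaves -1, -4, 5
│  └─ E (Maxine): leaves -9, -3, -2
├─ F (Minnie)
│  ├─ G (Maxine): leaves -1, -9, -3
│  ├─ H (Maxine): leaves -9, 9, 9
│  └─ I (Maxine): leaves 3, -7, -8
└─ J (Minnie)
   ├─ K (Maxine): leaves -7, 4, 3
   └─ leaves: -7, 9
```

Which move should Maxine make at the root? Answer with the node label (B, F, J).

C (Maxine): max(7, -1, -7) = 7
D (Maxine): max(-1, -4, 5) = 5
E (Maxine): max(-9, -3, -2) = -2
B (Minnie): min(7, 5, -2) = -2
G (Maxine): max(-1, -9, -3) = -1
H (Maxine): max(-9, 9, 9) = 9
I (Maxine): max(3, -7, -8) = 3
F (Minnie): min(-1, 9, 3) = -1
K (Maxine): max(-7, 4, 3) = 4
J (Minnie): min(4, -7, 9) = -7
Root (Maxine): max(-2, -1, -7) = -1
Maxine picks the child with the highest value: F (value -1).

F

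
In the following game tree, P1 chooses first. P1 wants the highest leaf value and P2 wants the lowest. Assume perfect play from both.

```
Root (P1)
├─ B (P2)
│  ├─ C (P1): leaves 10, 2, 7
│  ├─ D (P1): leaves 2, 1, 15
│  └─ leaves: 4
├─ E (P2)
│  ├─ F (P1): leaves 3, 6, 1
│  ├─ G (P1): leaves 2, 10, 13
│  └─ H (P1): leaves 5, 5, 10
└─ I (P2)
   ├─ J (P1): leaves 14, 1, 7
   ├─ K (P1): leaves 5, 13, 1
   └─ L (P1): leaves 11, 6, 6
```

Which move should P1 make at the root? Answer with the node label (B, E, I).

C (P1): max(10, 2, 7) = 10
D (P1): max(2, 1, 15) = 15
B (P2): min(10, 15, 4) = 4
F (P1): max(3, 6, 1) = 6
G (P1): max(2, 10, 13) = 13
H (P1): max(5, 5, 10) = 10
E (P2): min(6, 13, 10) = 6
J (P1): max(14, 1, 7) = 14
K (P1): max(5, 13, 1) = 13
L (P1): max(11, 6, 6) = 11
I (P2): min(14, 13, 11) = 11
Root (P1): max(4, 6, 11) = 11
P1 picks the child with the highest value: I (value 11).

I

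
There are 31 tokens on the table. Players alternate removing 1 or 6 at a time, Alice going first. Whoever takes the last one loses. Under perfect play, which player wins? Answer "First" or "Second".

Second

W/L table (W = player to move can force a win):
i:   0  1  2  3  4  5  6  7  8  9 10 11 12 13 14 15 16 17 18 19 20 21 22 23 24 25 26 27 28 29 30 31
     W  L  W  L  W  L  W  W  L  W  L  W  L  W  W  L  W  L  W  L  W  W  L  W  L  W  L  W  W  L  W  L
Position 31 is L, so the second player wins.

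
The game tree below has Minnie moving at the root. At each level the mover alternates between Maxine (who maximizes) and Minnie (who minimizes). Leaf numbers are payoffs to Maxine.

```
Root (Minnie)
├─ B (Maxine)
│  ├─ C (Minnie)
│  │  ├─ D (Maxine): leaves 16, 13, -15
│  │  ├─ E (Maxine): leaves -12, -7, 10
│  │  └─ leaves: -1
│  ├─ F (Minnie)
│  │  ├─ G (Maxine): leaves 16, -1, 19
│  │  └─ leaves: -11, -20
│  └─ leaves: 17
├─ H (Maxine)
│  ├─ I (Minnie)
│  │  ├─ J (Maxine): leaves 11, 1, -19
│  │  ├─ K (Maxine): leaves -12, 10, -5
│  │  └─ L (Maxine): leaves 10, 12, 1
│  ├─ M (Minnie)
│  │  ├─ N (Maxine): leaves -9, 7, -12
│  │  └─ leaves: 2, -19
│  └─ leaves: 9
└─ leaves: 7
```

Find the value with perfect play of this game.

7

D (Maxine): max(16, 13, -15) = 16
E (Maxine): max(-12, -7, 10) = 10
C (Minnie): min(16, 10, -1) = -1
G (Maxine): max(16, -1, 19) = 19
F (Minnie): min(19, -11, -20) = -20
B (Maxine): max(-1, -20, 17) = 17
J (Maxine): max(11, 1, -19) = 11
K (Maxine): max(-12, 10, -5) = 10
L (Maxine): max(10, 12, 1) = 12
I (Minnie): min(11, 10, 12) = 10
N (Maxine): max(-9, 7, -12) = 7
M (Minnie): min(7, 2, -19) = -19
H (Maxine): max(10, -19, 9) = 10
Root (Minnie): min(17, 10, 7) = 7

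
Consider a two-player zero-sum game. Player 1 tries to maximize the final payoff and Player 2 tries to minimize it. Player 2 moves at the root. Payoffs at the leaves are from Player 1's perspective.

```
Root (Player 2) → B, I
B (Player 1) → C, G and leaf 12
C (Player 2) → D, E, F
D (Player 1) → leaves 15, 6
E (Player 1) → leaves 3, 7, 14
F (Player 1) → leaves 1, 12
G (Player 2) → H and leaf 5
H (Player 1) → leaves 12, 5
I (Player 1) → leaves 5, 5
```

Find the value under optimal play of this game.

D (Player 1): max(15, 6) = 15
E (Player 1): max(3, 7, 14) = 14
F (Player 1): max(1, 12) = 12
C (Player 2): min(15, 14, 12) = 12
H (Player 1): max(12, 5) = 12
G (Player 2): min(12, 5) = 5
B (Player 1): max(12, 5, 12) = 12
I (Player 1): max(5, 5) = 5
Root (Player 2): min(12, 5) = 5

5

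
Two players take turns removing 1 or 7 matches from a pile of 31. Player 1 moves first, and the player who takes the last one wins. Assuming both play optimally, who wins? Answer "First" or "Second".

Positions where the player to move wins (W) vs loses (L):
i:   0  1  2  3  4  5  6  7  8  9 10 11 12 13 14 15 16 17 18 19 20 21 22 23 24 25 26 27 28 29 30 31
     L  W  L  W  L  W  L  W  L  W  L  W  L  W  L  W  L  W  L  W  L  W  L  W  L  W  L  W  L  W  L  W
Position 31 is W, so the first player wins.

First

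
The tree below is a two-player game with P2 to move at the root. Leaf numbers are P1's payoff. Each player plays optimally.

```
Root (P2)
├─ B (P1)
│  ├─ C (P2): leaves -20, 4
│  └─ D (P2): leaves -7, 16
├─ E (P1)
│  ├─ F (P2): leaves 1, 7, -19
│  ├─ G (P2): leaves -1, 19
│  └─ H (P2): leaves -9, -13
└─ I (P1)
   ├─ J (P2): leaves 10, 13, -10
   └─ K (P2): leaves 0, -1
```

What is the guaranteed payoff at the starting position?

C (P2): min(-20, 4) = -20
D (P2): min(-7, 16) = -7
B (P1): max(-20, -7) = -7
F (P2): min(1, 7, -19) = -19
G (P2): min(-1, 19) = -1
H (P2): min(-9, -13) = -13
E (P1): max(-19, -1, -13) = -1
J (P2): min(10, 13, -10) = -10
K (P2): min(0, -1) = -1
I (P1): max(-10, -1) = -1
Root (P2): min(-7, -1, -1) = -7

-7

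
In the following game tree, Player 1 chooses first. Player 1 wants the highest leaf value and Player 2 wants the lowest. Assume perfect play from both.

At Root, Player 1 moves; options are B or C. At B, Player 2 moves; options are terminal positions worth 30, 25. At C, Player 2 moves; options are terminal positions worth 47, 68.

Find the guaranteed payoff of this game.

B (Player 2): min(30, 25) = 25
C (Player 2): min(47, 68) = 47
Root (Player 1): max(25, 47) = 47

47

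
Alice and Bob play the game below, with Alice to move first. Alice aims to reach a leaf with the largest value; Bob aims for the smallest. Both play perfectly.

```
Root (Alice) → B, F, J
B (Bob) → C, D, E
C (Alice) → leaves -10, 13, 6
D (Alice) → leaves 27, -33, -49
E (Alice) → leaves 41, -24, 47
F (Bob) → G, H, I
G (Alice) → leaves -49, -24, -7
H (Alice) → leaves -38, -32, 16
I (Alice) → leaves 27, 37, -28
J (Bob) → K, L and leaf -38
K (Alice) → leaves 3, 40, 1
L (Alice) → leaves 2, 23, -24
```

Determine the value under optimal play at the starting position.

C (Alice): max(-10, 13, 6) = 13
D (Alice): max(27, -33, -49) = 27
E (Alice): max(41, -24, 47) = 47
B (Bob): min(13, 27, 47) = 13
G (Alice): max(-49, -24, -7) = -7
H (Alice): max(-38, -32, 16) = 16
I (Alice): max(27, 37, -28) = 37
F (Bob): min(-7, 16, 37) = -7
K (Alice): max(3, 40, 1) = 40
L (Alice): max(2, 23, -24) = 23
J (Bob): min(40, 23, -38) = -38
Root (Alice): max(13, -7, -38) = 13

13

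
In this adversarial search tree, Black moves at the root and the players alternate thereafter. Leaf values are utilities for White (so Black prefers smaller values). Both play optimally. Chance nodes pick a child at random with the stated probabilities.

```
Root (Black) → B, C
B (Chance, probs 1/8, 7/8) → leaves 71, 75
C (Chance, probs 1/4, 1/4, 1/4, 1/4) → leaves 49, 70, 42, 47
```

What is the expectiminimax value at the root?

52

B (Chance): 1/8·71 + 7/8·75 = 74.5
C (Chance): 1/4·49 + 1/4·70 + 1/4·42 + 1/4·47 = 52
Root (Black): min(74.5, 52) = 52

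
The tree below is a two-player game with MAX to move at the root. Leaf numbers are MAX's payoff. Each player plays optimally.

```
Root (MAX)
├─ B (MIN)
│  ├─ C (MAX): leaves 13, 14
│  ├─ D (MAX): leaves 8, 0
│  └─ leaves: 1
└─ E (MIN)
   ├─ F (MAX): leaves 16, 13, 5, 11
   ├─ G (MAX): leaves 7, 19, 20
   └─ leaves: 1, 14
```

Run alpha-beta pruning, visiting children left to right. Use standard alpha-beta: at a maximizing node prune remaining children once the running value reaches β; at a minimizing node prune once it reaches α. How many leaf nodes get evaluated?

12

C [α=-∞,β=+∞]: v=14
D [α=-∞,β=14]: v=8
B [α=-∞,β=+∞]: v=1
F [α=1,β=+∞]: v=16
G [α=1,β=16]: v=19 after child 2 ≥ β → β-cutoff, skip 1
E [α=1,β=+∞]: v=1 after child 3 ≤ α → α-cutoff, skip 1
Root [α=-∞,β=+∞]: v=1
Leaves evaluated: 12 of 14.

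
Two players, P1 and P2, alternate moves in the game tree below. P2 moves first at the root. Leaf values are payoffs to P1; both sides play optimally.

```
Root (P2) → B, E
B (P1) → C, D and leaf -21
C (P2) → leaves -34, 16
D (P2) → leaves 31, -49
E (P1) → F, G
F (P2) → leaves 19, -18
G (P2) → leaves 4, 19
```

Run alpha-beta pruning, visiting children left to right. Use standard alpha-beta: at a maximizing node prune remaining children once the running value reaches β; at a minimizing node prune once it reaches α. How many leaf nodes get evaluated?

C [α=-∞,β=+∞]: v=-34
D [α=-34,β=+∞]: v=-49
B [α=-∞,β=+∞]: v=-21
F [α=-∞,β=-21]: v=-18
E [α=-∞,β=-21]: v=-18 after child 1 ≥ β → β-cutoff, skip 1
Root [α=-∞,β=+∞]: v=-21
Leaves evaluated: 7 of 9.

7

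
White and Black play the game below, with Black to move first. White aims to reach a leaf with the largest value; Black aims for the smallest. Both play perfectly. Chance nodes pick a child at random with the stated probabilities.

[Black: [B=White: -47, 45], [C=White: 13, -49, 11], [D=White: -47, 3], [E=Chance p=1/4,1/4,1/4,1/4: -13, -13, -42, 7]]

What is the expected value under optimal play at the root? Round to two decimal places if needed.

B (White): max(-47, 45) = 45
C (White): max(13, -49, 11) = 13
D (White): max(-47, 3) = 3
E (Chance): 1/4·-13 + 1/4·-13 + 1/4·-42 + 1/4·7 = -15.25
Root (Black): min(45, 13, 3, -15.25) = -15.25

-15.25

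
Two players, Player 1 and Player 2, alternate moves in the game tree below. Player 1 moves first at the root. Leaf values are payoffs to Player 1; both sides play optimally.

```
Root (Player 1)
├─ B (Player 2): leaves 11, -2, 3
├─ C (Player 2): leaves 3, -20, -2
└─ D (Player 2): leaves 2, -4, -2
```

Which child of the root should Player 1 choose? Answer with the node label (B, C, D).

B (Player 2): min(11, -2, 3) = -2
C (Player 2): min(3, -20, -2) = -20
D (Player 2): min(2, -4, -2) = -4
Root (Player 1): max(-2, -20, -4) = -2
Player 1 picks the child with the highest value: B (value -2).

B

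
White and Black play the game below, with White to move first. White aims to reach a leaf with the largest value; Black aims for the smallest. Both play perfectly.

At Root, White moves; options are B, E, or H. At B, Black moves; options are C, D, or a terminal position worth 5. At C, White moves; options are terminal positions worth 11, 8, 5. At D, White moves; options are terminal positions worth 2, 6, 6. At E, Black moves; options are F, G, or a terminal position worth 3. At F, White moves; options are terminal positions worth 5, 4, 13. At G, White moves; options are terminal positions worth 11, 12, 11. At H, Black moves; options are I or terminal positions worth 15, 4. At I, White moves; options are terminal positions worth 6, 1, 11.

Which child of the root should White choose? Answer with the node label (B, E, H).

C (White): max(11, 8, 5) = 11
D (White): max(2, 6, 6) = 6
B (Black): min(11, 6, 5) = 5
F (White): max(5, 4, 13) = 13
G (White): max(11, 12, 11) = 12
E (Black): min(13, 12, 3) = 3
I (White): max(6, 1, 11) = 11
H (Black): min(11, 15, 4) = 4
Root (White): max(5, 3, 4) = 5
White picks the child with the highest value: B (value 5).

B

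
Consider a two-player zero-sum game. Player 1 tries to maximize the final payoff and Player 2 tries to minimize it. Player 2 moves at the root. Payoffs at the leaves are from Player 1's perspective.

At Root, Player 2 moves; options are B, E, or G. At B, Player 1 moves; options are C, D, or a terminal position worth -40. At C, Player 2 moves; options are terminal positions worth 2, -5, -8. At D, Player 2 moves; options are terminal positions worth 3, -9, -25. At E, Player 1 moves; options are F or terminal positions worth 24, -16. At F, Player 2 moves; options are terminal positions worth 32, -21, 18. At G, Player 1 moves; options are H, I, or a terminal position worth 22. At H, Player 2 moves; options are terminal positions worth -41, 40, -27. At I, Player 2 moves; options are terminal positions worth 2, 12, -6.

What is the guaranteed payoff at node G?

H: min(-41, 40, -27) = -41
I: min(2, 12, -6) = -6
G: max(-41, -6, 22) = 22

22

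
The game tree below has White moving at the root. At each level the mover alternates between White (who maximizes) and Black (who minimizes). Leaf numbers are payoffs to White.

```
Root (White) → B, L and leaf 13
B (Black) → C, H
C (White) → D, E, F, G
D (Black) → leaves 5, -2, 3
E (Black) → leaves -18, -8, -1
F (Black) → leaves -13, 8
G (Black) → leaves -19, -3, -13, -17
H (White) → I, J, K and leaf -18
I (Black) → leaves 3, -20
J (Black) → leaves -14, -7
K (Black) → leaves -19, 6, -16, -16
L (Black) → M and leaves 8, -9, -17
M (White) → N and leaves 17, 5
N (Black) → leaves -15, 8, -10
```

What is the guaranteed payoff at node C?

D: min(5, -2, 3) = -2
E: min(-18, -8, -1) = -18
F: min(-13, 8) = -13
G: min(-19, -3, -13, -17) = -19
C: max(-2, -18, -13, -19) = -2

-2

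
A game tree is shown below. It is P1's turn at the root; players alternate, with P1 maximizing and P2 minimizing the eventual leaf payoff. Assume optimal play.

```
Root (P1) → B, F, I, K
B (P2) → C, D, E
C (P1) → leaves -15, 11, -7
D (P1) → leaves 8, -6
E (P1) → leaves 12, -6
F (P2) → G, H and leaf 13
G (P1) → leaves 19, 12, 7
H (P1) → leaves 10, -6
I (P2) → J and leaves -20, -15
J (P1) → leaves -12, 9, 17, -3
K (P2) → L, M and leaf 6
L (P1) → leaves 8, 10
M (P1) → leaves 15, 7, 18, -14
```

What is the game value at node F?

G: max(19, 12, 7) = 19
H: max(10, -6) = 10
F: min(19, 10, 13) = 10

10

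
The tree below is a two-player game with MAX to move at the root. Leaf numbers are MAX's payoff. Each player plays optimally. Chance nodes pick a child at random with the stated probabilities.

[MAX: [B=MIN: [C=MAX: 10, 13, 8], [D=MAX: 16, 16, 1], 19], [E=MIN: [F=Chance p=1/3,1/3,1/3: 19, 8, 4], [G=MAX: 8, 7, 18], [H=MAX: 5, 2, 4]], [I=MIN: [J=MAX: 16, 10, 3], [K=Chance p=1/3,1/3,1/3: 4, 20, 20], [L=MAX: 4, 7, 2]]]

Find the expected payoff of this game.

C (MAX): max(10, 13, 8) = 13
D (MAX): max(16, 16, 1) = 16
B (MIN): min(13, 16, 19) = 13
F (Chance): 1/3·19 + 1/3·8 + 1/3·4 = 10.33
G (MAX): max(8, 7, 18) = 18
H (MAX): max(5, 2, 4) = 5
E (MIN): min(10.33, 18, 5) = 5
J (MAX): max(16, 10, 3) = 16
K (Chance): 1/3·4 + 1/3·20 + 1/3·20 = 14.67
L (MAX): max(4, 7, 2) = 7
I (MIN): min(16, 14.67, 7) = 7
Root (MAX): max(13, 5, 7) = 13

13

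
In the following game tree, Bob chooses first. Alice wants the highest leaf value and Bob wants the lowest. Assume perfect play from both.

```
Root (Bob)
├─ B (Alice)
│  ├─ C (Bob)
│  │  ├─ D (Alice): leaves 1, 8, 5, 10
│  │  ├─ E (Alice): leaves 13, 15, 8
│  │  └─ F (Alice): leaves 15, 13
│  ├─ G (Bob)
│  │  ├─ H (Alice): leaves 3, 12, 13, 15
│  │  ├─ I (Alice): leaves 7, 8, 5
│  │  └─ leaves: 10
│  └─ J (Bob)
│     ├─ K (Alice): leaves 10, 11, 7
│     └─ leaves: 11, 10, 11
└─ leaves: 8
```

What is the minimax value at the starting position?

8

D (Alice): max(1, 8, 5, 10) = 10
E (Alice): max(13, 15, 8) = 15
F (Alice): max(15, 13) = 15
C (Bob): min(10, 15, 15) = 10
H (Alice): max(3, 12, 13, 15) = 15
I (Alice): max(7, 8, 5) = 8
G (Bob): min(15, 8, 10) = 8
K (Alice): max(10, 11, 7) = 11
J (Bob): min(11, 11, 10, 11) = 10
B (Alice): max(10, 8, 10) = 10
Root (Bob): min(10, 8) = 8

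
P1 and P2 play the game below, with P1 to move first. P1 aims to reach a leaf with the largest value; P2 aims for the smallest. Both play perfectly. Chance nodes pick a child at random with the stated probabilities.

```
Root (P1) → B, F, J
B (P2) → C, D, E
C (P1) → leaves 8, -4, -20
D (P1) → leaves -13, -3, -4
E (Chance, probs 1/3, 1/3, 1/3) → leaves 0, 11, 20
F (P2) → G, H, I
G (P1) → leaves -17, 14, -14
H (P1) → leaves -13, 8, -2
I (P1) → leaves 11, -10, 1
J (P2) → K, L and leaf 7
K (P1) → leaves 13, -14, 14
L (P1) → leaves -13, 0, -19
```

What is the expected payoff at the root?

8

C (P1): max(8, -4, -20) = 8
D (P1): max(-13, -3, -4) = -3
E (Chance): 1/3·0 + 1/3·11 + 1/3·20 = 10.33
B (P2): min(8, -3, 10.33) = -3
G (P1): max(-17, 14, -14) = 14
H (P1): max(-13, 8, -2) = 8
I (P1): max(11, -10, 1) = 11
F (P2): min(14, 8, 11) = 8
K (P1): max(13, -14, 14) = 14
L (P1): max(-13, 0, -19) = 0
J (P2): min(14, 0, 7) = 0
Root (P1): max(-3, 8, 0) = 8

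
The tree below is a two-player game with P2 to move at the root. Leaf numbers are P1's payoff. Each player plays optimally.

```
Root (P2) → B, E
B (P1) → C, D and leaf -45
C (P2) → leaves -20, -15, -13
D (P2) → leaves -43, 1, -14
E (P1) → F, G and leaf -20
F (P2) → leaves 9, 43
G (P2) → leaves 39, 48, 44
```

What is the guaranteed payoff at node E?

F: min(9, 43) = 9
G: min(39, 48, 44) = 39
E: max(9, 39, -20) = 39

39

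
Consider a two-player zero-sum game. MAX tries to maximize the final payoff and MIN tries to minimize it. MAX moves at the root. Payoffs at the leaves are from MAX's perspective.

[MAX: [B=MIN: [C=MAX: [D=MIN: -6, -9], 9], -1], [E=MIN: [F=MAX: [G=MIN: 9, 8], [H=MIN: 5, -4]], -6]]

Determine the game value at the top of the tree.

-1

D (MIN): min(-6, -9) = -9
C (MAX): max(-9, 9) = 9
B (MIN): min(9, -1) = -1
G (MIN): min(9, 8) = 8
H (MIN): min(5, -4) = -4
F (MAX): max(8, -4) = 8
E (MIN): min(8, -6) = -6
Root (MAX): max(-1, -6) = -1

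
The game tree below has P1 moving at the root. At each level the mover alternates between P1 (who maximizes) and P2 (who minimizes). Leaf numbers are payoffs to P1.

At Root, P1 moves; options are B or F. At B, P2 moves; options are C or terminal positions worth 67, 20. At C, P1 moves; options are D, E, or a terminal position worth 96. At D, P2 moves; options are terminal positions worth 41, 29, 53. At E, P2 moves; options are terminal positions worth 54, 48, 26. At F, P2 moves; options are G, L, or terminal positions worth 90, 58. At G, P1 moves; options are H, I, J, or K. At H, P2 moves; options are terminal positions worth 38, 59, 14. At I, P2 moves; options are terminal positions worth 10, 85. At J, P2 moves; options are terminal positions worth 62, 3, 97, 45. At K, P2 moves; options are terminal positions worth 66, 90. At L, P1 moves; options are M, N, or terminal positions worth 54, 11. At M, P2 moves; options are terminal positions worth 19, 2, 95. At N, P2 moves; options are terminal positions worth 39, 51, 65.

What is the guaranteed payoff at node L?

M: min(19, 2, 95) = 2
N: min(39, 51, 65) = 39
L: max(2, 39, 54, 11) = 54

54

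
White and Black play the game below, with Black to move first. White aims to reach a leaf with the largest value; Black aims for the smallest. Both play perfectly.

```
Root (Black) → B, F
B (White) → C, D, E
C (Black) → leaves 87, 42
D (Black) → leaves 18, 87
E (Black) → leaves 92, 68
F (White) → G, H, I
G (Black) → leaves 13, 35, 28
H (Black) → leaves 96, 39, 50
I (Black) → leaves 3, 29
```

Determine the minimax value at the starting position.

39

C (Black): min(87, 42) = 42
D (Black): min(18, 87) = 18
E (Black): min(92, 68) = 68
B (White): max(42, 18, 68) = 68
G (Black): min(13, 35, 28) = 13
H (Black): min(96, 39, 50) = 39
I (Black): min(3, 29) = 3
F (White): max(13, 39, 3) = 39
Root (Black): min(68, 39) = 39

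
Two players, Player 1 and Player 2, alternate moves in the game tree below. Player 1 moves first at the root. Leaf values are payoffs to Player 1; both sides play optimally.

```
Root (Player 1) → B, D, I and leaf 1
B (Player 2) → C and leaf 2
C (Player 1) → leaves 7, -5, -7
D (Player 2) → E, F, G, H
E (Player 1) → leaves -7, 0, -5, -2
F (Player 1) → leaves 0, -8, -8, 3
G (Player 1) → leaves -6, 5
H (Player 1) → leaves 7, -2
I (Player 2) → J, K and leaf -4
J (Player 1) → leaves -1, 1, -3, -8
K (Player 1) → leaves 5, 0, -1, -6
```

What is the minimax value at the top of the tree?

C (Player 1): max(7, -5, -7) = 7
B (Player 2): min(7, 2) = 2
E (Player 1): max(-7, 0, -5, -2) = 0
F (Player 1): max(0, -8, -8, 3) = 3
G (Player 1): max(-6, 5) = 5
H (Player 1): max(7, -2) = 7
D (Player 2): min(0, 3, 5, 7) = 0
J (Player 1): max(-1, 1, -3, -8) = 1
K (Player 1): max(5, 0, -1, -6) = 5
I (Player 2): min(1, 5, -4) = -4
Root (Player 1): max(2, 0, -4, 1) = 2

2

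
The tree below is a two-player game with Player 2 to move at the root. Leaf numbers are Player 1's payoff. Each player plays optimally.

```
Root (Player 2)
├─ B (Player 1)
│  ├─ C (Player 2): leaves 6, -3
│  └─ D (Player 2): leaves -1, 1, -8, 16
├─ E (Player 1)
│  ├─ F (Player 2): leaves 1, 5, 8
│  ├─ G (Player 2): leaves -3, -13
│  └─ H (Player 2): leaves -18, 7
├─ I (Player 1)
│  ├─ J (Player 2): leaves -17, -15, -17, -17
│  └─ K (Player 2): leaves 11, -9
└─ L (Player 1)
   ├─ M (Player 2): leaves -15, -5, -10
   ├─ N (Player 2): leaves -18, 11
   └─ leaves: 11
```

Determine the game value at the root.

-9

C (Player 2): min(6, -3) = -3
D (Player 2): min(-1, 1, -8, 16) = -8
B (Player 1): max(-3, -8) = -3
F (Player 2): min(1, 5, 8) = 1
G (Player 2): min(-3, -13) = -13
H (Player 2): min(-18, 7) = -18
E (Player 1): max(1, -13, -18) = 1
J (Player 2): min(-17, -15, -17, -17) = -17
K (Player 2): min(11, -9) = -9
I (Player 1): max(-17, -9) = -9
M (Player 2): min(-15, -5, -10) = -15
N (Player 2): min(-18, 11) = -18
L (Player 1): max(-15, -18, 11) = 11
Root (Player 2): min(-3, 1, -9, 11) = -9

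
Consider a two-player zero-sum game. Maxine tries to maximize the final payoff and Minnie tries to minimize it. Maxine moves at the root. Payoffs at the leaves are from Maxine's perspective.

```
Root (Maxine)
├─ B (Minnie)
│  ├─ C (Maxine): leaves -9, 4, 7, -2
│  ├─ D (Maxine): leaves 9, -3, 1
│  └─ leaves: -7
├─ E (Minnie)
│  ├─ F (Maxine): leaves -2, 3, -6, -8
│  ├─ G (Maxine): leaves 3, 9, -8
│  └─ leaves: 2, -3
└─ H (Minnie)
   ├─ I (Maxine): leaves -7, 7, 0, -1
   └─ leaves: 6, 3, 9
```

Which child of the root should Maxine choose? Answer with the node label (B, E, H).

C (Maxine): max(-9, 4, 7, -2) = 7
D (Maxine): max(9, -3, 1) = 9
B (Minnie): min(7, 9, -7) = -7
F (Maxine): max(-2, 3, -6, -8) = 3
G (Maxine): max(3, 9, -8) = 9
E (Minnie): min(3, 9, 2, -3) = -3
I (Maxine): max(-7, 7, 0, -1) = 7
H (Minnie): min(7, 6, 3, 9) = 3
Root (Maxine): max(-7, -3, 3) = 3
Maxine picks the child with the highest value: H (value 3).

H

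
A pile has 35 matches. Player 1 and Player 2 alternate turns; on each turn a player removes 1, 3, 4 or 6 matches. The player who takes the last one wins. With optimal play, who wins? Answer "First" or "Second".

W/L table (W = player to move can force a win):
i:   0  1  2  3  4  5  6  7  8  9 10 11 12 13 14 15 16 17 18 19 20 21 22 23 24 25 26 27 28 29 30 31 32 33 34 35
     L  W  L  W  W  W  W  L  W  L  W  W  W  W  L  W  L  W  W  W  W  L  W  L  W  W  W  W  L  W  L  W  W  W  W  L
Position 35 is L, so the second player wins.

Second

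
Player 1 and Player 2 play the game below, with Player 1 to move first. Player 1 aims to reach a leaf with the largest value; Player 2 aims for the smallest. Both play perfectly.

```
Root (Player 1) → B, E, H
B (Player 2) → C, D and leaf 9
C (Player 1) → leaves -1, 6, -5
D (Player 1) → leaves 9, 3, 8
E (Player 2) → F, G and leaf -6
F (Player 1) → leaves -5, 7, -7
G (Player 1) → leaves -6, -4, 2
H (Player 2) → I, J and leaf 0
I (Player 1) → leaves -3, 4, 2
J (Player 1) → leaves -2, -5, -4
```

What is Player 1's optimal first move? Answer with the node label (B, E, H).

B

C (Player 1): max(-1, 6, -5) = 6
D (Player 1): max(9, 3, 8) = 9
B (Player 2): min(6, 9, 9) = 6
F (Player 1): max(-5, 7, -7) = 7
G (Player 1): max(-6, -4, 2) = 2
E (Player 2): min(7, 2, -6) = -6
I (Player 1): max(-3, 4, 2) = 4
J (Player 1): max(-2, -5, -4) = -2
H (Player 2): min(4, -2, 0) = -2
Root (Player 1): max(6, -6, -2) = 6
Player 1 picks the child with the highest value: B (value 6).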